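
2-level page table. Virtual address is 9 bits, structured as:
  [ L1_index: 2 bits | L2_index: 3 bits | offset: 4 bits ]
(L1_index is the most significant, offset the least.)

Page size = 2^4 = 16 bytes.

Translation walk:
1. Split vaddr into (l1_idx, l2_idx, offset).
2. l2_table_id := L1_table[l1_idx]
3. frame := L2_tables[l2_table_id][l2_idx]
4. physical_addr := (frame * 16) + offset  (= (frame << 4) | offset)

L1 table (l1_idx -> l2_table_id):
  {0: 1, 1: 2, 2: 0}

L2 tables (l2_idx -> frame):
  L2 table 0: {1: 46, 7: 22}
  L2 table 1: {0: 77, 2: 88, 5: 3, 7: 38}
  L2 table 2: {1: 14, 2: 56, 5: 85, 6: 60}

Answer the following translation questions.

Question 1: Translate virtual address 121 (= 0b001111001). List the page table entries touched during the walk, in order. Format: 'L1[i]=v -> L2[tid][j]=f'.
vaddr = 121 = 0b001111001
Split: l1_idx=0, l2_idx=7, offset=9

Answer: L1[0]=1 -> L2[1][7]=38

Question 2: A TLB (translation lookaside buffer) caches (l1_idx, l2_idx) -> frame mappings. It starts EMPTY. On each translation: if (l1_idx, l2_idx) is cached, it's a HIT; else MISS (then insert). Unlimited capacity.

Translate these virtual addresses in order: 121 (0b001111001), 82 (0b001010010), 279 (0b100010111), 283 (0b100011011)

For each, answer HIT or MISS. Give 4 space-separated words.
vaddr=121: (0,7) not in TLB -> MISS, insert
vaddr=82: (0,5) not in TLB -> MISS, insert
vaddr=279: (2,1) not in TLB -> MISS, insert
vaddr=283: (2,1) in TLB -> HIT

Answer: MISS MISS MISS HIT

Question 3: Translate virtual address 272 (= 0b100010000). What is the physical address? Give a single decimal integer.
Answer: 736

Derivation:
vaddr = 272 = 0b100010000
Split: l1_idx=2, l2_idx=1, offset=0
L1[2] = 0
L2[0][1] = 46
paddr = 46 * 16 + 0 = 736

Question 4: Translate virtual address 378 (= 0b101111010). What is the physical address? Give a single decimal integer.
Answer: 362

Derivation:
vaddr = 378 = 0b101111010
Split: l1_idx=2, l2_idx=7, offset=10
L1[2] = 0
L2[0][7] = 22
paddr = 22 * 16 + 10 = 362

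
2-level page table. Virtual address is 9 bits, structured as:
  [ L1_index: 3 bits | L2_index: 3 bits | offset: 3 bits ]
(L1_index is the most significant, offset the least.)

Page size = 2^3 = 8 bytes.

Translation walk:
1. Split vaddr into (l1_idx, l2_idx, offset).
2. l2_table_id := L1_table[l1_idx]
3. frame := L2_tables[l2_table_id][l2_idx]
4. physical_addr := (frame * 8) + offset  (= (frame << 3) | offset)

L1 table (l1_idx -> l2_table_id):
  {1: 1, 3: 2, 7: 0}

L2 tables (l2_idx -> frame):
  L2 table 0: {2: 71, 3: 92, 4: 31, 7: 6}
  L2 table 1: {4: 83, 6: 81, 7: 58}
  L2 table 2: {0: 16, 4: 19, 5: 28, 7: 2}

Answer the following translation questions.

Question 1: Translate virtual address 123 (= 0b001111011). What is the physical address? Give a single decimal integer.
vaddr = 123 = 0b001111011
Split: l1_idx=1, l2_idx=7, offset=3
L1[1] = 1
L2[1][7] = 58
paddr = 58 * 8 + 3 = 467

Answer: 467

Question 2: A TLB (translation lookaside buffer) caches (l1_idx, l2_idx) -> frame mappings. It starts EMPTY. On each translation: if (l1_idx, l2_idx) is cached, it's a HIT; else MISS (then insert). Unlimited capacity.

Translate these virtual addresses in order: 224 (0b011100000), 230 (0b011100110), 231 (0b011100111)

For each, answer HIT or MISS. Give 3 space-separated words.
Answer: MISS HIT HIT

Derivation:
vaddr=224: (3,4) not in TLB -> MISS, insert
vaddr=230: (3,4) in TLB -> HIT
vaddr=231: (3,4) in TLB -> HIT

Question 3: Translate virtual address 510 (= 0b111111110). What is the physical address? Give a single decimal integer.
Answer: 54

Derivation:
vaddr = 510 = 0b111111110
Split: l1_idx=7, l2_idx=7, offset=6
L1[7] = 0
L2[0][7] = 6
paddr = 6 * 8 + 6 = 54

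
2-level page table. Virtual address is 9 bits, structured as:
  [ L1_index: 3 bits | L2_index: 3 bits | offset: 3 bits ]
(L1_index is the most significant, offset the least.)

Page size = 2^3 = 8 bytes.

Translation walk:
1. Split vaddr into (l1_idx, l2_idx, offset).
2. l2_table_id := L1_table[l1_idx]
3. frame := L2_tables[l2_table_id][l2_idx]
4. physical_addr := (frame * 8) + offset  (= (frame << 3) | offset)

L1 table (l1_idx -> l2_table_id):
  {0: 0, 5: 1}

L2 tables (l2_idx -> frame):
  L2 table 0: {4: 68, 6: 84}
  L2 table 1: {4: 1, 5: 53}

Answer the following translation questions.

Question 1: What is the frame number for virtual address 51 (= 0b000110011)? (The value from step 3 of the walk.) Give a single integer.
Answer: 84

Derivation:
vaddr = 51: l1_idx=0, l2_idx=6
L1[0] = 0; L2[0][6] = 84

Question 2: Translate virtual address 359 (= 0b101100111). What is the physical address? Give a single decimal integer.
vaddr = 359 = 0b101100111
Split: l1_idx=5, l2_idx=4, offset=7
L1[5] = 1
L2[1][4] = 1
paddr = 1 * 8 + 7 = 15

Answer: 15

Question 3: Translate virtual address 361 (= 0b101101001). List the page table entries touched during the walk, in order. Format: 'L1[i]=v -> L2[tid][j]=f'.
vaddr = 361 = 0b101101001
Split: l1_idx=5, l2_idx=5, offset=1

Answer: L1[5]=1 -> L2[1][5]=53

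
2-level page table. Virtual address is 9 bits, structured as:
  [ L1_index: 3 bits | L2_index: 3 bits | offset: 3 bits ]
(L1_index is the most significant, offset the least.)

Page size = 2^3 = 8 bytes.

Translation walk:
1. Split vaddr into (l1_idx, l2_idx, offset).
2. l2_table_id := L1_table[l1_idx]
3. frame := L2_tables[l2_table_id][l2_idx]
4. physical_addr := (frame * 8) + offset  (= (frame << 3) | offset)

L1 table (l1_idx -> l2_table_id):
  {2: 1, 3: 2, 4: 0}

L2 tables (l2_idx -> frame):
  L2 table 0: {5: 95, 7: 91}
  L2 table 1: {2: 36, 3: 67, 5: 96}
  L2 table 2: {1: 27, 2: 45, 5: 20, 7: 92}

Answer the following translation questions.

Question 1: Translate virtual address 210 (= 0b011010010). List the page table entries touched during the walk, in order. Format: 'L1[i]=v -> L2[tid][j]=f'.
Answer: L1[3]=2 -> L2[2][2]=45

Derivation:
vaddr = 210 = 0b011010010
Split: l1_idx=3, l2_idx=2, offset=2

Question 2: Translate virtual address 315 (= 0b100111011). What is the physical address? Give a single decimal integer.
vaddr = 315 = 0b100111011
Split: l1_idx=4, l2_idx=7, offset=3
L1[4] = 0
L2[0][7] = 91
paddr = 91 * 8 + 3 = 731

Answer: 731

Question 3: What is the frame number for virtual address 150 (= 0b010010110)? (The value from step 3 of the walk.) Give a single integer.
vaddr = 150: l1_idx=2, l2_idx=2
L1[2] = 1; L2[1][2] = 36

Answer: 36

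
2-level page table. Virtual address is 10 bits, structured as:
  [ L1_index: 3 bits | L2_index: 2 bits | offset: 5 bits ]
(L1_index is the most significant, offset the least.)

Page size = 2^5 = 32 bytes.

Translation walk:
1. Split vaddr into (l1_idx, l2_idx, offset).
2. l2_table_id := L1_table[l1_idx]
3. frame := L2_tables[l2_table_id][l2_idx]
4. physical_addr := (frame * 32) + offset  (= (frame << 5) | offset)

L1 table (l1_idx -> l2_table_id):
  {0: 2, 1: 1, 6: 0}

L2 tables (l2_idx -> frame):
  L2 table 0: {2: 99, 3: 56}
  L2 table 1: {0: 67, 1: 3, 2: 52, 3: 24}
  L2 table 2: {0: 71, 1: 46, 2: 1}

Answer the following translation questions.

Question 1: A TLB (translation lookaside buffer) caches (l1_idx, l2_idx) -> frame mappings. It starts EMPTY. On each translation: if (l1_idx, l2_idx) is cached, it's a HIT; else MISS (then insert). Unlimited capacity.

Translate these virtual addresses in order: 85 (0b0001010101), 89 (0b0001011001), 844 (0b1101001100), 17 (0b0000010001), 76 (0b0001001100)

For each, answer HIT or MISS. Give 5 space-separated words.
vaddr=85: (0,2) not in TLB -> MISS, insert
vaddr=89: (0,2) in TLB -> HIT
vaddr=844: (6,2) not in TLB -> MISS, insert
vaddr=17: (0,0) not in TLB -> MISS, insert
vaddr=76: (0,2) in TLB -> HIT

Answer: MISS HIT MISS MISS HIT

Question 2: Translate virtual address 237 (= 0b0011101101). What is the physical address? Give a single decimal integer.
vaddr = 237 = 0b0011101101
Split: l1_idx=1, l2_idx=3, offset=13
L1[1] = 1
L2[1][3] = 24
paddr = 24 * 32 + 13 = 781

Answer: 781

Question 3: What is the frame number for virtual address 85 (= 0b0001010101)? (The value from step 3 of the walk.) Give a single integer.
Answer: 1

Derivation:
vaddr = 85: l1_idx=0, l2_idx=2
L1[0] = 2; L2[2][2] = 1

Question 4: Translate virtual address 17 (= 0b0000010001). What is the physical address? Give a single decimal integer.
vaddr = 17 = 0b0000010001
Split: l1_idx=0, l2_idx=0, offset=17
L1[0] = 2
L2[2][0] = 71
paddr = 71 * 32 + 17 = 2289

Answer: 2289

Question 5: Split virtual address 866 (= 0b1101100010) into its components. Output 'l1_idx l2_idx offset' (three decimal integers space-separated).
Answer: 6 3 2

Derivation:
vaddr = 866 = 0b1101100010
  top 3 bits -> l1_idx = 6
  next 2 bits -> l2_idx = 3
  bottom 5 bits -> offset = 2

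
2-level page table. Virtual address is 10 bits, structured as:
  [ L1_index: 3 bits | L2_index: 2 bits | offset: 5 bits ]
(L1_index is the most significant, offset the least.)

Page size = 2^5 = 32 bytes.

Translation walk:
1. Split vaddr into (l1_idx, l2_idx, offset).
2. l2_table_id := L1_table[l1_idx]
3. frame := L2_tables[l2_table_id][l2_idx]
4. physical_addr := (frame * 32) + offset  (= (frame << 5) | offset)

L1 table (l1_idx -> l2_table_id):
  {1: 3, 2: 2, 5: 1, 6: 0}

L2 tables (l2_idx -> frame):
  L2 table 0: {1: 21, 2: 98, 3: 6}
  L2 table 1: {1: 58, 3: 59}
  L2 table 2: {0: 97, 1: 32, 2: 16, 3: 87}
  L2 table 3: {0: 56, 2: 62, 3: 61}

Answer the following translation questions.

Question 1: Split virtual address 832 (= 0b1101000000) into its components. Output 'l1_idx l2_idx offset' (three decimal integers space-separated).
vaddr = 832 = 0b1101000000
  top 3 bits -> l1_idx = 6
  next 2 bits -> l2_idx = 2
  bottom 5 bits -> offset = 0

Answer: 6 2 0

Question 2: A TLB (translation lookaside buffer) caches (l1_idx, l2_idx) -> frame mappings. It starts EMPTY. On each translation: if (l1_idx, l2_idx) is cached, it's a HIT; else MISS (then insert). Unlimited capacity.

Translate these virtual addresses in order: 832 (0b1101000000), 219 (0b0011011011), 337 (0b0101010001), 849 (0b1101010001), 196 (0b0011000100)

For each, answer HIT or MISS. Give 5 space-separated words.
vaddr=832: (6,2) not in TLB -> MISS, insert
vaddr=219: (1,2) not in TLB -> MISS, insert
vaddr=337: (2,2) not in TLB -> MISS, insert
vaddr=849: (6,2) in TLB -> HIT
vaddr=196: (1,2) in TLB -> HIT

Answer: MISS MISS MISS HIT HIT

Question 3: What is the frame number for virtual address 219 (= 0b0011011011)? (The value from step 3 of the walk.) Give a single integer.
vaddr = 219: l1_idx=1, l2_idx=2
L1[1] = 3; L2[3][2] = 62

Answer: 62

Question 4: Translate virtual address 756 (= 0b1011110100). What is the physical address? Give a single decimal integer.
vaddr = 756 = 0b1011110100
Split: l1_idx=5, l2_idx=3, offset=20
L1[5] = 1
L2[1][3] = 59
paddr = 59 * 32 + 20 = 1908

Answer: 1908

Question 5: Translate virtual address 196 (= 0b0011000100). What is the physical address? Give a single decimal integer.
Answer: 1988

Derivation:
vaddr = 196 = 0b0011000100
Split: l1_idx=1, l2_idx=2, offset=4
L1[1] = 3
L2[3][2] = 62
paddr = 62 * 32 + 4 = 1988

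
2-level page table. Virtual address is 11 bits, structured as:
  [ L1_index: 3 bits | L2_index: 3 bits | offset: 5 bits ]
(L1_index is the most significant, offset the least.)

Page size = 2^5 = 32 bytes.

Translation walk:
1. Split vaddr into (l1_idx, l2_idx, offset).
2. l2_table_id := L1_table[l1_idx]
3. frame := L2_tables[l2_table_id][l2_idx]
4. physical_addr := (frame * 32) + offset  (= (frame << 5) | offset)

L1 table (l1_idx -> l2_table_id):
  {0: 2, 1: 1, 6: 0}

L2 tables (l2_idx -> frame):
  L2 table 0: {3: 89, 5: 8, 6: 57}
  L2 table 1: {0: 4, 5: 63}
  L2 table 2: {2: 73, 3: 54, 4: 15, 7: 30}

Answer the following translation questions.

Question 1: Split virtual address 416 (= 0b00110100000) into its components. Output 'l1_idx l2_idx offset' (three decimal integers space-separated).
vaddr = 416 = 0b00110100000
  top 3 bits -> l1_idx = 1
  next 3 bits -> l2_idx = 5
  bottom 5 bits -> offset = 0

Answer: 1 5 0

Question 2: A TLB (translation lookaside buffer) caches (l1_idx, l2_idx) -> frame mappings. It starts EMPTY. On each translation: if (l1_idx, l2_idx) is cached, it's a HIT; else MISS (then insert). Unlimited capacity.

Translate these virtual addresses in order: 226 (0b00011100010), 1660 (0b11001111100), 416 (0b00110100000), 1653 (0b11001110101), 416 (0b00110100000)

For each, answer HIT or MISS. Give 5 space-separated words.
Answer: MISS MISS MISS HIT HIT

Derivation:
vaddr=226: (0,7) not in TLB -> MISS, insert
vaddr=1660: (6,3) not in TLB -> MISS, insert
vaddr=416: (1,5) not in TLB -> MISS, insert
vaddr=1653: (6,3) in TLB -> HIT
vaddr=416: (1,5) in TLB -> HIT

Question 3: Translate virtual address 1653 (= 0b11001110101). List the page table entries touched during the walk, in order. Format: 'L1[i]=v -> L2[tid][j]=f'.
vaddr = 1653 = 0b11001110101
Split: l1_idx=6, l2_idx=3, offset=21

Answer: L1[6]=0 -> L2[0][3]=89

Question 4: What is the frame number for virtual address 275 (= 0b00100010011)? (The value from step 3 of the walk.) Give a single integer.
Answer: 4

Derivation:
vaddr = 275: l1_idx=1, l2_idx=0
L1[1] = 1; L2[1][0] = 4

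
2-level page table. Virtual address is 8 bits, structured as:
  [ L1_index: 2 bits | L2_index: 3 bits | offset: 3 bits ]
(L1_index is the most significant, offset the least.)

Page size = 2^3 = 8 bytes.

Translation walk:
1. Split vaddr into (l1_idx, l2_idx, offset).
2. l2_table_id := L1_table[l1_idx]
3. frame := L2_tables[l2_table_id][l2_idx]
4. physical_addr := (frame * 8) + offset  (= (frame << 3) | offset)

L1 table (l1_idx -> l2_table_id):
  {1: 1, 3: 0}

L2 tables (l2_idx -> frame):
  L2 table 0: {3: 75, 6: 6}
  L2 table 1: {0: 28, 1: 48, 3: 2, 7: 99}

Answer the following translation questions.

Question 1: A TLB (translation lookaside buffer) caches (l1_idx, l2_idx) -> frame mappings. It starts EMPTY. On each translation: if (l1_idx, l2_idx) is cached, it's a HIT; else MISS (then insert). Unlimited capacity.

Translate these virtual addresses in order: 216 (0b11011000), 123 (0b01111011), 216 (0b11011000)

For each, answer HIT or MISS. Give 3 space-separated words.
Answer: MISS MISS HIT

Derivation:
vaddr=216: (3,3) not in TLB -> MISS, insert
vaddr=123: (1,7) not in TLB -> MISS, insert
vaddr=216: (3,3) in TLB -> HIT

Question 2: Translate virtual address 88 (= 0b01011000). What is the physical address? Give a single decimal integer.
Answer: 16

Derivation:
vaddr = 88 = 0b01011000
Split: l1_idx=1, l2_idx=3, offset=0
L1[1] = 1
L2[1][3] = 2
paddr = 2 * 8 + 0 = 16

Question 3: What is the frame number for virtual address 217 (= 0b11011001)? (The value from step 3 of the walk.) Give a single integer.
Answer: 75

Derivation:
vaddr = 217: l1_idx=3, l2_idx=3
L1[3] = 0; L2[0][3] = 75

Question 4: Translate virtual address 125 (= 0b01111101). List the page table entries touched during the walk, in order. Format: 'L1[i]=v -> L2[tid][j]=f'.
vaddr = 125 = 0b01111101
Split: l1_idx=1, l2_idx=7, offset=5

Answer: L1[1]=1 -> L2[1][7]=99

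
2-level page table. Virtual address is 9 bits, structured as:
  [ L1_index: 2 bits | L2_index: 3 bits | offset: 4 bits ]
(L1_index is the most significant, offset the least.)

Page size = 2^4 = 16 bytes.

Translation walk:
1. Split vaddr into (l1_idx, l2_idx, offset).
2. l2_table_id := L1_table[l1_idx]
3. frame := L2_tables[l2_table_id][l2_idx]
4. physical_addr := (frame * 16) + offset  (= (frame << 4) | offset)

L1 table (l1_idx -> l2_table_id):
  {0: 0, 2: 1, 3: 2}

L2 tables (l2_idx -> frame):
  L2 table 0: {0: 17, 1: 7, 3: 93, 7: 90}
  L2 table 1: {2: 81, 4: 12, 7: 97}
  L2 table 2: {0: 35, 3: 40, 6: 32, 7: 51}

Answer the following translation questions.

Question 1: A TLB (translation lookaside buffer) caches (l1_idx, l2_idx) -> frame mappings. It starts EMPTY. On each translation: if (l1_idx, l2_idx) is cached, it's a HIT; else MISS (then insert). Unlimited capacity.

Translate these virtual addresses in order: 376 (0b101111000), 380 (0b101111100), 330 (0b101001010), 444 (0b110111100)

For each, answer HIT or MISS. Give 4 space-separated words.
vaddr=376: (2,7) not in TLB -> MISS, insert
vaddr=380: (2,7) in TLB -> HIT
vaddr=330: (2,4) not in TLB -> MISS, insert
vaddr=444: (3,3) not in TLB -> MISS, insert

Answer: MISS HIT MISS MISS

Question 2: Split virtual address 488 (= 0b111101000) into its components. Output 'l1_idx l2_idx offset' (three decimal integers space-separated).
vaddr = 488 = 0b111101000
  top 2 bits -> l1_idx = 3
  next 3 bits -> l2_idx = 6
  bottom 4 bits -> offset = 8

Answer: 3 6 8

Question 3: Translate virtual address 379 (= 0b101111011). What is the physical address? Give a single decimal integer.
Answer: 1563

Derivation:
vaddr = 379 = 0b101111011
Split: l1_idx=2, l2_idx=7, offset=11
L1[2] = 1
L2[1][7] = 97
paddr = 97 * 16 + 11 = 1563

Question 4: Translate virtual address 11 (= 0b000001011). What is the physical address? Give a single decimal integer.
Answer: 283

Derivation:
vaddr = 11 = 0b000001011
Split: l1_idx=0, l2_idx=0, offset=11
L1[0] = 0
L2[0][0] = 17
paddr = 17 * 16 + 11 = 283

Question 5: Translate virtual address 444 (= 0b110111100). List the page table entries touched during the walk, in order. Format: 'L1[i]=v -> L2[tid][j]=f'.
Answer: L1[3]=2 -> L2[2][3]=40

Derivation:
vaddr = 444 = 0b110111100
Split: l1_idx=3, l2_idx=3, offset=12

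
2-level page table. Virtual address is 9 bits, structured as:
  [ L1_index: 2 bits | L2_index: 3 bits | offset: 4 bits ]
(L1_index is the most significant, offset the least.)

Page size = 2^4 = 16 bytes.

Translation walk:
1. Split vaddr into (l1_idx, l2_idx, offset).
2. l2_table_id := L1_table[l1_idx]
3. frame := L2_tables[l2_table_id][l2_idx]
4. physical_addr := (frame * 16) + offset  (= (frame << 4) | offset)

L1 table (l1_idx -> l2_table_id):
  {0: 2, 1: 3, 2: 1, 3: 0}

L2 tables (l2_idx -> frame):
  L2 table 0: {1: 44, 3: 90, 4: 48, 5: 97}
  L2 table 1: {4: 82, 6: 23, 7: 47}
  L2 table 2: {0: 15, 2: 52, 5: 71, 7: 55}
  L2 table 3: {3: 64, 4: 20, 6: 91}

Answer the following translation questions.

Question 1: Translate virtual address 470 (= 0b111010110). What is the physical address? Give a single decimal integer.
vaddr = 470 = 0b111010110
Split: l1_idx=3, l2_idx=5, offset=6
L1[3] = 0
L2[0][5] = 97
paddr = 97 * 16 + 6 = 1558

Answer: 1558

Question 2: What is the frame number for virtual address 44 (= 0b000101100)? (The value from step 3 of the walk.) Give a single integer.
Answer: 52

Derivation:
vaddr = 44: l1_idx=0, l2_idx=2
L1[0] = 2; L2[2][2] = 52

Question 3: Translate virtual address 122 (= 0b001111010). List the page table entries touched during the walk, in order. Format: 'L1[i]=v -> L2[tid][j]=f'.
Answer: L1[0]=2 -> L2[2][7]=55

Derivation:
vaddr = 122 = 0b001111010
Split: l1_idx=0, l2_idx=7, offset=10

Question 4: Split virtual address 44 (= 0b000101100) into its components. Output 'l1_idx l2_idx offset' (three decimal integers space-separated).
Answer: 0 2 12

Derivation:
vaddr = 44 = 0b000101100
  top 2 bits -> l1_idx = 0
  next 3 bits -> l2_idx = 2
  bottom 4 bits -> offset = 12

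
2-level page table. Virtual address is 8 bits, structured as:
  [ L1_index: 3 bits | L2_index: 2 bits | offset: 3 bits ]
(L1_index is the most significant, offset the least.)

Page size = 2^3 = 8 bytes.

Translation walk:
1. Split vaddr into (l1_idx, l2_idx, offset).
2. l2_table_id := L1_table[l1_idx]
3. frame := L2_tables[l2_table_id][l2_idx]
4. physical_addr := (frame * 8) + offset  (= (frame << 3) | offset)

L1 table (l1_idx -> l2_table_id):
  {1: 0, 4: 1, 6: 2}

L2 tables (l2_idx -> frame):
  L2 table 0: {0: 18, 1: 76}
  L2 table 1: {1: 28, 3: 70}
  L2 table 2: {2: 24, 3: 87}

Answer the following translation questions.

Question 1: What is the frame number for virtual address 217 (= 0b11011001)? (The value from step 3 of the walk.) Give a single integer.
Answer: 87

Derivation:
vaddr = 217: l1_idx=6, l2_idx=3
L1[6] = 2; L2[2][3] = 87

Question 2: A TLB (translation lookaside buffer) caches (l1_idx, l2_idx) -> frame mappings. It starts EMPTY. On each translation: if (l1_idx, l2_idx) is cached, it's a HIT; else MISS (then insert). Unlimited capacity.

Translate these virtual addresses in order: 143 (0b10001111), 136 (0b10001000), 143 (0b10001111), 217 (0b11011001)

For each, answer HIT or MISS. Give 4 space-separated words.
Answer: MISS HIT HIT MISS

Derivation:
vaddr=143: (4,1) not in TLB -> MISS, insert
vaddr=136: (4,1) in TLB -> HIT
vaddr=143: (4,1) in TLB -> HIT
vaddr=217: (6,3) not in TLB -> MISS, insert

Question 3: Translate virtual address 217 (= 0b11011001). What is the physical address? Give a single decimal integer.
vaddr = 217 = 0b11011001
Split: l1_idx=6, l2_idx=3, offset=1
L1[6] = 2
L2[2][3] = 87
paddr = 87 * 8 + 1 = 697

Answer: 697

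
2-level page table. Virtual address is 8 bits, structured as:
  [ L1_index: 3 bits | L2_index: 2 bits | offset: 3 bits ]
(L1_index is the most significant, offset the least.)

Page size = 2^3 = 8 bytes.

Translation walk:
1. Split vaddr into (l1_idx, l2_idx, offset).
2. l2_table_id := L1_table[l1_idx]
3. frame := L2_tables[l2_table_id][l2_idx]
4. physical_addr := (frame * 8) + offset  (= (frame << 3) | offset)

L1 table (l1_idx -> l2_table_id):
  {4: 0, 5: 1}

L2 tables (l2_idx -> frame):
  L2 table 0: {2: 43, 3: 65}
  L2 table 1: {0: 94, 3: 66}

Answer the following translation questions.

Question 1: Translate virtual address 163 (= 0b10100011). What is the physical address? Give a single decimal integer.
Answer: 755

Derivation:
vaddr = 163 = 0b10100011
Split: l1_idx=5, l2_idx=0, offset=3
L1[5] = 1
L2[1][0] = 94
paddr = 94 * 8 + 3 = 755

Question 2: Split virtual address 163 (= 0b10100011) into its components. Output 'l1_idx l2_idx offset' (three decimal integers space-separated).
Answer: 5 0 3

Derivation:
vaddr = 163 = 0b10100011
  top 3 bits -> l1_idx = 5
  next 2 bits -> l2_idx = 0
  bottom 3 bits -> offset = 3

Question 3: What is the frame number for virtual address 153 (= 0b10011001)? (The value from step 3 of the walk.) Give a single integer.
Answer: 65

Derivation:
vaddr = 153: l1_idx=4, l2_idx=3
L1[4] = 0; L2[0][3] = 65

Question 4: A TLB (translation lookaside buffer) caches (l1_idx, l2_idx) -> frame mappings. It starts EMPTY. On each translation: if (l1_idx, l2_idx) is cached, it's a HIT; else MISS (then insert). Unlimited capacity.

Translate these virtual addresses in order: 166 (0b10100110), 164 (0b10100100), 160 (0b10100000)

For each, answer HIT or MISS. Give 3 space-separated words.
Answer: MISS HIT HIT

Derivation:
vaddr=166: (5,0) not in TLB -> MISS, insert
vaddr=164: (5,0) in TLB -> HIT
vaddr=160: (5,0) in TLB -> HIT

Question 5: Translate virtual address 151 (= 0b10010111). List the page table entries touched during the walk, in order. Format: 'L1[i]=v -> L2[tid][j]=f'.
vaddr = 151 = 0b10010111
Split: l1_idx=4, l2_idx=2, offset=7

Answer: L1[4]=0 -> L2[0][2]=43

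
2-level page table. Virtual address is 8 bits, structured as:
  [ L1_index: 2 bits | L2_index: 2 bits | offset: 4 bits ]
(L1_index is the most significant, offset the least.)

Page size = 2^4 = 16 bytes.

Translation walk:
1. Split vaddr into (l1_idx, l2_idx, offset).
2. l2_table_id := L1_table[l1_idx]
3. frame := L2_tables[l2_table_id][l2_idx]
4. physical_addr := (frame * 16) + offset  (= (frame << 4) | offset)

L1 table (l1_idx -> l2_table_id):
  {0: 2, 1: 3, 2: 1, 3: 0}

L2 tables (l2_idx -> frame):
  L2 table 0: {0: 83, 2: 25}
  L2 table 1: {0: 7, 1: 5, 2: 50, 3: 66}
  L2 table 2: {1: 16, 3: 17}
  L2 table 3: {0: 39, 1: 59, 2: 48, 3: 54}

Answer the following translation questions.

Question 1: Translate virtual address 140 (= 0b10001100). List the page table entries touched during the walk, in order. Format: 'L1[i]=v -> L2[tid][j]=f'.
vaddr = 140 = 0b10001100
Split: l1_idx=2, l2_idx=0, offset=12

Answer: L1[2]=1 -> L2[1][0]=7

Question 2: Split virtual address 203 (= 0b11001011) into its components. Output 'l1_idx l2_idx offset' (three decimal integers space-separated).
Answer: 3 0 11

Derivation:
vaddr = 203 = 0b11001011
  top 2 bits -> l1_idx = 3
  next 2 bits -> l2_idx = 0
  bottom 4 bits -> offset = 11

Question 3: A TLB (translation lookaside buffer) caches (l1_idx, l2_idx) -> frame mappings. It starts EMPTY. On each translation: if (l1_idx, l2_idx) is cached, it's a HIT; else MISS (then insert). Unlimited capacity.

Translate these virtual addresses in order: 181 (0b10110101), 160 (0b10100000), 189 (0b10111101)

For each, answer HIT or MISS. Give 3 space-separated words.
Answer: MISS MISS HIT

Derivation:
vaddr=181: (2,3) not in TLB -> MISS, insert
vaddr=160: (2,2) not in TLB -> MISS, insert
vaddr=189: (2,3) in TLB -> HIT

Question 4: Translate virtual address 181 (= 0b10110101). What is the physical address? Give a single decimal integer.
Answer: 1061

Derivation:
vaddr = 181 = 0b10110101
Split: l1_idx=2, l2_idx=3, offset=5
L1[2] = 1
L2[1][3] = 66
paddr = 66 * 16 + 5 = 1061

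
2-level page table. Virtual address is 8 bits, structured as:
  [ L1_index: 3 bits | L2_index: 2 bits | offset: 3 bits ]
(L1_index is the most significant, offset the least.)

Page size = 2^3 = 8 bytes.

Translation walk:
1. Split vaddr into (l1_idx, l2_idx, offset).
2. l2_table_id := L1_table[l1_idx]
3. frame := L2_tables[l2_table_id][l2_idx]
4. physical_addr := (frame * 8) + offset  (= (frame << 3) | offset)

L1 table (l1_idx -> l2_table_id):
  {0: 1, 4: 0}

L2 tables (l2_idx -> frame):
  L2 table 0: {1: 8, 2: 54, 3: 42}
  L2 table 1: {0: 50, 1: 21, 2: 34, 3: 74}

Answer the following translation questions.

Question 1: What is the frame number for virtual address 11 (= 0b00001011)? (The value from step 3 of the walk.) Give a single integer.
vaddr = 11: l1_idx=0, l2_idx=1
L1[0] = 1; L2[1][1] = 21

Answer: 21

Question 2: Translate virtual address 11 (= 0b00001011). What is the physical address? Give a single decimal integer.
vaddr = 11 = 0b00001011
Split: l1_idx=0, l2_idx=1, offset=3
L1[0] = 1
L2[1][1] = 21
paddr = 21 * 8 + 3 = 171

Answer: 171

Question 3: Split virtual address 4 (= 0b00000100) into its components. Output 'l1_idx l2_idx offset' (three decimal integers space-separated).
Answer: 0 0 4

Derivation:
vaddr = 4 = 0b00000100
  top 3 bits -> l1_idx = 0
  next 2 bits -> l2_idx = 0
  bottom 3 bits -> offset = 4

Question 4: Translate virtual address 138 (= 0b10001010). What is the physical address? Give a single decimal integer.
vaddr = 138 = 0b10001010
Split: l1_idx=4, l2_idx=1, offset=2
L1[4] = 0
L2[0][1] = 8
paddr = 8 * 8 + 2 = 66

Answer: 66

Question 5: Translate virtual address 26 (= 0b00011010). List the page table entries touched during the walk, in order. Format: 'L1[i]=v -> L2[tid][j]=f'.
Answer: L1[0]=1 -> L2[1][3]=74

Derivation:
vaddr = 26 = 0b00011010
Split: l1_idx=0, l2_idx=3, offset=2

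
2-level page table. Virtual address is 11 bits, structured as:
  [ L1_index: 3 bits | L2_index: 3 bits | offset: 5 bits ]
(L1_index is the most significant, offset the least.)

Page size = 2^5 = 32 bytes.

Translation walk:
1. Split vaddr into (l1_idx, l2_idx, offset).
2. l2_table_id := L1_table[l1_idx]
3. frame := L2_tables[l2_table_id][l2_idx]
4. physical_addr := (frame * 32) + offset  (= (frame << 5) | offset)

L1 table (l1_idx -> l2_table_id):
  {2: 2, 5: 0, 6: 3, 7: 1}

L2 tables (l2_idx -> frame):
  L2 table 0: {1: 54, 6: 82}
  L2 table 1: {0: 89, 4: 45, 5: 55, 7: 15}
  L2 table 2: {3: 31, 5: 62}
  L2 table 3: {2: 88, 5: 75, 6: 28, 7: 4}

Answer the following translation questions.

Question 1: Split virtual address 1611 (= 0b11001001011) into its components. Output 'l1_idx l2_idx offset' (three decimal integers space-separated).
Answer: 6 2 11

Derivation:
vaddr = 1611 = 0b11001001011
  top 3 bits -> l1_idx = 6
  next 3 bits -> l2_idx = 2
  bottom 5 bits -> offset = 11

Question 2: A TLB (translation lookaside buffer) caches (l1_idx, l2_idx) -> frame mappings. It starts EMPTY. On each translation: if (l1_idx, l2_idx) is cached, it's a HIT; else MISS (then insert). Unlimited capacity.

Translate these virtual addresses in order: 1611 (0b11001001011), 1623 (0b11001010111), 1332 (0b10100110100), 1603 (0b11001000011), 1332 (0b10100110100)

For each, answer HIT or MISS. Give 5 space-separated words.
Answer: MISS HIT MISS HIT HIT

Derivation:
vaddr=1611: (6,2) not in TLB -> MISS, insert
vaddr=1623: (6,2) in TLB -> HIT
vaddr=1332: (5,1) not in TLB -> MISS, insert
vaddr=1603: (6,2) in TLB -> HIT
vaddr=1332: (5,1) in TLB -> HIT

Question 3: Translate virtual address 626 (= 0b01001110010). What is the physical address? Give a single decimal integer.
vaddr = 626 = 0b01001110010
Split: l1_idx=2, l2_idx=3, offset=18
L1[2] = 2
L2[2][3] = 31
paddr = 31 * 32 + 18 = 1010

Answer: 1010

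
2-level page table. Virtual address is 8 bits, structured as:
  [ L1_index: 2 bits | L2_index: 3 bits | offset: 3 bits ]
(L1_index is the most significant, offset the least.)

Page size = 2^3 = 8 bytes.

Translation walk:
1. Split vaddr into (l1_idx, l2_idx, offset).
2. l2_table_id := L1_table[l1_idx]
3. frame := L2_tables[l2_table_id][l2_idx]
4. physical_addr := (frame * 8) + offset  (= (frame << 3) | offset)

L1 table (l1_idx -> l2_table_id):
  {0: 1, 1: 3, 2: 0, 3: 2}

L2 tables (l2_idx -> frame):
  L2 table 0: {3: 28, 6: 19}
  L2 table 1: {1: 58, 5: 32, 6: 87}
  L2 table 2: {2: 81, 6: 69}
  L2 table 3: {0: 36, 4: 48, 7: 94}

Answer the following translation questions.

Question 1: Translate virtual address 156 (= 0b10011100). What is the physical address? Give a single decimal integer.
Answer: 228

Derivation:
vaddr = 156 = 0b10011100
Split: l1_idx=2, l2_idx=3, offset=4
L1[2] = 0
L2[0][3] = 28
paddr = 28 * 8 + 4 = 228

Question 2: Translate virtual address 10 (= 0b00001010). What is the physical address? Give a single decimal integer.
Answer: 466

Derivation:
vaddr = 10 = 0b00001010
Split: l1_idx=0, l2_idx=1, offset=2
L1[0] = 1
L2[1][1] = 58
paddr = 58 * 8 + 2 = 466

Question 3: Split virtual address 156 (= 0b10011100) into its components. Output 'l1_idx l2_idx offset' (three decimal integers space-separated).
Answer: 2 3 4

Derivation:
vaddr = 156 = 0b10011100
  top 2 bits -> l1_idx = 2
  next 3 bits -> l2_idx = 3
  bottom 3 bits -> offset = 4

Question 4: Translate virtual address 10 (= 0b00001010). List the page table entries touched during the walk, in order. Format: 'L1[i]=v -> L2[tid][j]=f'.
vaddr = 10 = 0b00001010
Split: l1_idx=0, l2_idx=1, offset=2

Answer: L1[0]=1 -> L2[1][1]=58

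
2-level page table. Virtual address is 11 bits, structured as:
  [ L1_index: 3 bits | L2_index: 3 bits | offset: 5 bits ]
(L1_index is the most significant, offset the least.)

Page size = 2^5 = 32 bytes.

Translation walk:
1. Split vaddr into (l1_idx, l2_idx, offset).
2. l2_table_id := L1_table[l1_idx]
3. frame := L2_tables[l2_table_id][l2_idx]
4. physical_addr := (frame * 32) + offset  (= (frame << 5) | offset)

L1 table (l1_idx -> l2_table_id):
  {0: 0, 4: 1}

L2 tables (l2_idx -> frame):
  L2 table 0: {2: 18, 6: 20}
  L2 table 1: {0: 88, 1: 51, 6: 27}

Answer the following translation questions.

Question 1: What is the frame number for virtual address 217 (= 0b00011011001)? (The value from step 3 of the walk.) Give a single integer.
vaddr = 217: l1_idx=0, l2_idx=6
L1[0] = 0; L2[0][6] = 20

Answer: 20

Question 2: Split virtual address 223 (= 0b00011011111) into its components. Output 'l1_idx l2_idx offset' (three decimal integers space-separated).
vaddr = 223 = 0b00011011111
  top 3 bits -> l1_idx = 0
  next 3 bits -> l2_idx = 6
  bottom 5 bits -> offset = 31

Answer: 0 6 31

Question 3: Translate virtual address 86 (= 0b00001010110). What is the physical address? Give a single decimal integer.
vaddr = 86 = 0b00001010110
Split: l1_idx=0, l2_idx=2, offset=22
L1[0] = 0
L2[0][2] = 18
paddr = 18 * 32 + 22 = 598

Answer: 598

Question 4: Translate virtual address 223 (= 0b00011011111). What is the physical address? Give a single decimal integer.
Answer: 671

Derivation:
vaddr = 223 = 0b00011011111
Split: l1_idx=0, l2_idx=6, offset=31
L1[0] = 0
L2[0][6] = 20
paddr = 20 * 32 + 31 = 671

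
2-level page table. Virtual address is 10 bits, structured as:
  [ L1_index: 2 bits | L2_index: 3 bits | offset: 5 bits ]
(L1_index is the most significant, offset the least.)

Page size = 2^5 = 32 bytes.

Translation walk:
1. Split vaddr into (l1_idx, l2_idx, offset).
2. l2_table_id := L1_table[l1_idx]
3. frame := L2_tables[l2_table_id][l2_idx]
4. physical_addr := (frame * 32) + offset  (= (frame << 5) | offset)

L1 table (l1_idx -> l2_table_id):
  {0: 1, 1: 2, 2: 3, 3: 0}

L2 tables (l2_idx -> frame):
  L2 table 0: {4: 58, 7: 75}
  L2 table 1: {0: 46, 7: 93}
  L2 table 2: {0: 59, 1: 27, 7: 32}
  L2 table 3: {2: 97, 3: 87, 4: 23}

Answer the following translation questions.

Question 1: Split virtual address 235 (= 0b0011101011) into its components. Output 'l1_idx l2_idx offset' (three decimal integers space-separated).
vaddr = 235 = 0b0011101011
  top 2 bits -> l1_idx = 0
  next 3 bits -> l2_idx = 7
  bottom 5 bits -> offset = 11

Answer: 0 7 11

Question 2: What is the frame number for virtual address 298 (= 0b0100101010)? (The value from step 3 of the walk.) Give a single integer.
vaddr = 298: l1_idx=1, l2_idx=1
L1[1] = 2; L2[2][1] = 27

Answer: 27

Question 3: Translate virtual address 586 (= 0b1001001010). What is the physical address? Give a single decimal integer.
vaddr = 586 = 0b1001001010
Split: l1_idx=2, l2_idx=2, offset=10
L1[2] = 3
L2[3][2] = 97
paddr = 97 * 32 + 10 = 3114

Answer: 3114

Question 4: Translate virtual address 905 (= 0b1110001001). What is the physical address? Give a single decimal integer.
vaddr = 905 = 0b1110001001
Split: l1_idx=3, l2_idx=4, offset=9
L1[3] = 0
L2[0][4] = 58
paddr = 58 * 32 + 9 = 1865

Answer: 1865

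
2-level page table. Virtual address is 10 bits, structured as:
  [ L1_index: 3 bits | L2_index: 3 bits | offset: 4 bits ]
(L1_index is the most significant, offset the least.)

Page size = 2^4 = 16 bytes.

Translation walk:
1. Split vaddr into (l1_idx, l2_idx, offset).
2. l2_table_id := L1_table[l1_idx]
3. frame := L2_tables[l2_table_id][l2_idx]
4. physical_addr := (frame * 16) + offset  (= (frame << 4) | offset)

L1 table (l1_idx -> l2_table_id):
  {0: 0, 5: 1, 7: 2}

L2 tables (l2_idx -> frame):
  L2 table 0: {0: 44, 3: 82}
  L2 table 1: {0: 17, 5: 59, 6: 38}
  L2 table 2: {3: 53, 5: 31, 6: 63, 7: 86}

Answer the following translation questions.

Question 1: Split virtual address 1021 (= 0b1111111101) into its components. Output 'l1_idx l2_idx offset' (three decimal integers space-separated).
vaddr = 1021 = 0b1111111101
  top 3 bits -> l1_idx = 7
  next 3 bits -> l2_idx = 7
  bottom 4 bits -> offset = 13

Answer: 7 7 13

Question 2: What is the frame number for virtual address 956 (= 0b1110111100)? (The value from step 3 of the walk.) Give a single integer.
vaddr = 956: l1_idx=7, l2_idx=3
L1[7] = 2; L2[2][3] = 53

Answer: 53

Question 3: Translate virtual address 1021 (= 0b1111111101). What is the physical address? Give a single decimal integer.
vaddr = 1021 = 0b1111111101
Split: l1_idx=7, l2_idx=7, offset=13
L1[7] = 2
L2[2][7] = 86
paddr = 86 * 16 + 13 = 1389

Answer: 1389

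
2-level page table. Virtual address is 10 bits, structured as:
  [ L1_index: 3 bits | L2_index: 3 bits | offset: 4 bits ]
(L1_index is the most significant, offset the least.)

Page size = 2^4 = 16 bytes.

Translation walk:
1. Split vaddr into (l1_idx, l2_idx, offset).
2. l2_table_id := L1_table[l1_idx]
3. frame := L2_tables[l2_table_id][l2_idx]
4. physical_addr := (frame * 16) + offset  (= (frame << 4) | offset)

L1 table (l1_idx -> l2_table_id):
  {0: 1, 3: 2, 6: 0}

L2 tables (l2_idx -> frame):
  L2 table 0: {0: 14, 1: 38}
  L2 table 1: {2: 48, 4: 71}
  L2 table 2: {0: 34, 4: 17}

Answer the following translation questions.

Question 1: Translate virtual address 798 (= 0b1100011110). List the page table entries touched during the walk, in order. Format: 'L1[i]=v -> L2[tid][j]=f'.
Answer: L1[6]=0 -> L2[0][1]=38

Derivation:
vaddr = 798 = 0b1100011110
Split: l1_idx=6, l2_idx=1, offset=14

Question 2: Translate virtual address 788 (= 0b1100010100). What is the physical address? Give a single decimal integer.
vaddr = 788 = 0b1100010100
Split: l1_idx=6, l2_idx=1, offset=4
L1[6] = 0
L2[0][1] = 38
paddr = 38 * 16 + 4 = 612

Answer: 612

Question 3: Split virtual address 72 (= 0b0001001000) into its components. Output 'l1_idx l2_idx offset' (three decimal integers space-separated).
Answer: 0 4 8

Derivation:
vaddr = 72 = 0b0001001000
  top 3 bits -> l1_idx = 0
  next 3 bits -> l2_idx = 4
  bottom 4 bits -> offset = 8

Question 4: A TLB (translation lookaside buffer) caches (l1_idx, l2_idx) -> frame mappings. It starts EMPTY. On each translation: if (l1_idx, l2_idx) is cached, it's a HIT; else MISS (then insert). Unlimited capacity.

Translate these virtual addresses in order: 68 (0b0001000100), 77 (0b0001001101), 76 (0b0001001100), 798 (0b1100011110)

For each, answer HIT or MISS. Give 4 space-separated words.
vaddr=68: (0,4) not in TLB -> MISS, insert
vaddr=77: (0,4) in TLB -> HIT
vaddr=76: (0,4) in TLB -> HIT
vaddr=798: (6,1) not in TLB -> MISS, insert

Answer: MISS HIT HIT MISS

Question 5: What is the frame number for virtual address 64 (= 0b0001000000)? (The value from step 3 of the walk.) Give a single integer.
Answer: 71

Derivation:
vaddr = 64: l1_idx=0, l2_idx=4
L1[0] = 1; L2[1][4] = 71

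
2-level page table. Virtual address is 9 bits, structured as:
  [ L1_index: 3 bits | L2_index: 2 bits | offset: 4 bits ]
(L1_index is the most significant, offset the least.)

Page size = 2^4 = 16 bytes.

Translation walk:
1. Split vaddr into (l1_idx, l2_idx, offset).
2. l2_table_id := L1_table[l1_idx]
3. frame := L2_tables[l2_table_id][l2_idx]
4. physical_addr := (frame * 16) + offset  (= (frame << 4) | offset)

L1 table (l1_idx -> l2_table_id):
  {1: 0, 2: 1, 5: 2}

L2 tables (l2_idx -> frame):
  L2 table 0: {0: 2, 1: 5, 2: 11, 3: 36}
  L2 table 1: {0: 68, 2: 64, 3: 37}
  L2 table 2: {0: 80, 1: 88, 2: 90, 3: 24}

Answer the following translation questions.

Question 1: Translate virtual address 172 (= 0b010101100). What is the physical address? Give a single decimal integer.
Answer: 1036

Derivation:
vaddr = 172 = 0b010101100
Split: l1_idx=2, l2_idx=2, offset=12
L1[2] = 1
L2[1][2] = 64
paddr = 64 * 16 + 12 = 1036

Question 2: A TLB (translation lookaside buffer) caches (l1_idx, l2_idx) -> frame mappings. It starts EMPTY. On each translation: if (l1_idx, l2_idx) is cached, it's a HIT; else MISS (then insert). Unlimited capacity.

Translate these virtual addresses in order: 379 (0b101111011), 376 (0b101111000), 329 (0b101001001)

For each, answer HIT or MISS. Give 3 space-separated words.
Answer: MISS HIT MISS

Derivation:
vaddr=379: (5,3) not in TLB -> MISS, insert
vaddr=376: (5,3) in TLB -> HIT
vaddr=329: (5,0) not in TLB -> MISS, insert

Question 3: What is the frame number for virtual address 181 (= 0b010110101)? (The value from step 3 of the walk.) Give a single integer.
Answer: 37

Derivation:
vaddr = 181: l1_idx=2, l2_idx=3
L1[2] = 1; L2[1][3] = 37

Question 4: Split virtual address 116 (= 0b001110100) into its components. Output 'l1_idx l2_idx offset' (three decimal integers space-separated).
Answer: 1 3 4

Derivation:
vaddr = 116 = 0b001110100
  top 3 bits -> l1_idx = 1
  next 2 bits -> l2_idx = 3
  bottom 4 bits -> offset = 4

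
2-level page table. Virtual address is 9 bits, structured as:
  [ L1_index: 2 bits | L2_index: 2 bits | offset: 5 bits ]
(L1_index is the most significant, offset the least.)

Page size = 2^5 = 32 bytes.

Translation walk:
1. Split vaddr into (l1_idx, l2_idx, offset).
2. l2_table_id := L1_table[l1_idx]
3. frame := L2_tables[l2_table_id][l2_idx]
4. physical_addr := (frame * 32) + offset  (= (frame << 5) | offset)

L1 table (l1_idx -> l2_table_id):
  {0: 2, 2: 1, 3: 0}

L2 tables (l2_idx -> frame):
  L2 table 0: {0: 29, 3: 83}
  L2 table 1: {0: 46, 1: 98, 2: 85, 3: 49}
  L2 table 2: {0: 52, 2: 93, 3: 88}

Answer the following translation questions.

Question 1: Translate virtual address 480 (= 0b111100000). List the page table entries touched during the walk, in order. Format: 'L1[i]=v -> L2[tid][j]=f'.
Answer: L1[3]=0 -> L2[0][3]=83

Derivation:
vaddr = 480 = 0b111100000
Split: l1_idx=3, l2_idx=3, offset=0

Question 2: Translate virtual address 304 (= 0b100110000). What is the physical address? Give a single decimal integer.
Answer: 3152

Derivation:
vaddr = 304 = 0b100110000
Split: l1_idx=2, l2_idx=1, offset=16
L1[2] = 1
L2[1][1] = 98
paddr = 98 * 32 + 16 = 3152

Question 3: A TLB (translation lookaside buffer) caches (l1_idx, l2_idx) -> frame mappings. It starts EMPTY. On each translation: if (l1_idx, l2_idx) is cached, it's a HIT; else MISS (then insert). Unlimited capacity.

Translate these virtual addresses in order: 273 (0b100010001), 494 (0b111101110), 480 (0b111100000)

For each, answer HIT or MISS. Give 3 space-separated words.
Answer: MISS MISS HIT

Derivation:
vaddr=273: (2,0) not in TLB -> MISS, insert
vaddr=494: (3,3) not in TLB -> MISS, insert
vaddr=480: (3,3) in TLB -> HIT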